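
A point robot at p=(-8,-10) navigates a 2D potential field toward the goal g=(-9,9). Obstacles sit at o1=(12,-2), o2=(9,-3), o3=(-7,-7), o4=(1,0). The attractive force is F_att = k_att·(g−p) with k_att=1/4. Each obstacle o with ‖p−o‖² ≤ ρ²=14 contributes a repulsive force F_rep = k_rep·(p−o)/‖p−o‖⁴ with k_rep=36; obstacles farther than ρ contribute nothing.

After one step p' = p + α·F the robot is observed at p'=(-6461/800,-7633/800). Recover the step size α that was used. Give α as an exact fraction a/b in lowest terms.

F_att = 1/4·(g−p) = 1/4·(-1,19) = (-0.2500,4.7500)
o1: d²=464 > ρ²=14 → inactive
o2: d²=338 > ρ²=14 → inactive
o3: d²=10 ≤ ρ²=14; F_rep = 36·(-1,-3)/10² = (-0.3600,-1.0800)
o4: d²=181 > ρ²=14 → inactive
F = F_att + ΣF_rep = (-0.6100,3.6700)
Δp = p'−p = (-0.0762,0.4587); α = Δx/Fx = (-61/800) / (-61/100) = 1/8
check: Δy/Fy = (367/800) / (367/100) = 1/8 ✓

α = 1/8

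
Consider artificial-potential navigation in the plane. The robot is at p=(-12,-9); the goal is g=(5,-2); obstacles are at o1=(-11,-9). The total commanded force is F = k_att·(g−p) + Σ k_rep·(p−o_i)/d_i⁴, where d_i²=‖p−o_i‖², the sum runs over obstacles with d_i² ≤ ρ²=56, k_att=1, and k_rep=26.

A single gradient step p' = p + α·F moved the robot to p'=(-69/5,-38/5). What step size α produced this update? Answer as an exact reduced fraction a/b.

α = 1/5

F_att = 1·(g−p) = 1·(17,7) = (17.0000,7.0000)
o1: d²=1 ≤ ρ²=56; F_rep = 26·(-1,0)/1² = (-26.0000,0.0000)
F = F_att + ΣF_rep = (-9.0000,7.0000)
Δp = p'−p = (-1.8000,1.4000); α = Δx/Fx = (-9/5) / (-9) = 1/5
check: Δy/Fy = (7/5) / (7) = 1/5 ✓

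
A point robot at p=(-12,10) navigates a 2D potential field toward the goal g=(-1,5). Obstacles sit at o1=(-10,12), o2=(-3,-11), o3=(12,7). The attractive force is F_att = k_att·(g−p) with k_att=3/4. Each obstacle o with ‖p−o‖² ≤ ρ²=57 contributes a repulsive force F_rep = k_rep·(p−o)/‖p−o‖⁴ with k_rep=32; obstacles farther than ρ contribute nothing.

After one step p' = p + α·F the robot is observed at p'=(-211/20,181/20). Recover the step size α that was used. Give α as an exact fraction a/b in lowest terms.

α = 1/5

F_att = 3/4·(g−p) = 3/4·(11,-5) = (8.2500,-3.7500)
o1: d²=8 ≤ ρ²=57; F_rep = 32·(-2,-2)/8² = (-1.0000,-1.0000)
o2: d²=522 > ρ²=57 → inactive
o3: d²=585 > ρ²=57 → inactive
F = F_att + ΣF_rep = (7.2500,-4.7500)
Δp = p'−p = (1.4500,-0.9500); α = Δx/Fx = (29/20) / (29/4) = 1/5
check: Δy/Fy = (-19/20) / (-19/4) = 1/5 ✓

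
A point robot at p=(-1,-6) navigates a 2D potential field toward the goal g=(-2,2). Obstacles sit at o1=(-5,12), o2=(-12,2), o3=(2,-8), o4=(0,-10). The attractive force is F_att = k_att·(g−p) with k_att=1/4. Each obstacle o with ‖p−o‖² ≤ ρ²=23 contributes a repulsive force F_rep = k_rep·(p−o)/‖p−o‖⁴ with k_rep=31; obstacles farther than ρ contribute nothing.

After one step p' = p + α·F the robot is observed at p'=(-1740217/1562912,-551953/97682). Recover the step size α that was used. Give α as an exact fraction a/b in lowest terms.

α = 1/8

F_att = 1/4·(g−p) = 1/4·(-1,8) = (-0.2500,2.0000)
o1: d²=340 > ρ²=23 → inactive
o2: d²=185 > ρ²=23 → inactive
o3: d²=13 ≤ ρ²=23; F_rep = 31·(-3,2)/13² = (-0.5503,0.3669)
o4: d²=17 ≤ ρ²=23; F_rep = 31·(-1,4)/17² = (-0.1073,0.4291)
F = F_att + ΣF_rep = (-0.9076,2.7959)
Δp = p'−p = (-0.1134,0.3495); α = Δx/Fx = (-177305/1562912) / (-177305/195364) = 1/8
check: Δy/Fy = (34139/97682) / (136556/48841) = 1/8 ✓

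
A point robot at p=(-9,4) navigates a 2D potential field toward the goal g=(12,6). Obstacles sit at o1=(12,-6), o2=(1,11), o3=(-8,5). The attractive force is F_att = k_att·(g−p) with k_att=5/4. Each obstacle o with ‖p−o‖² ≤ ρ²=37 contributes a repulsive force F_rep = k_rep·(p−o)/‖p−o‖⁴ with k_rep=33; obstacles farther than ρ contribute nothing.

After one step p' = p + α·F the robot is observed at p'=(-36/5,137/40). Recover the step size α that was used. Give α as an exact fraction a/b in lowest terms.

α = 1/10

F_att = 5/4·(g−p) = 5/4·(21,2) = (26.2500,2.5000)
o1: d²=541 > ρ²=37 → inactive
o2: d²=149 > ρ²=37 → inactive
o3: d²=2 ≤ ρ²=37; F_rep = 33·(-1,-1)/2² = (-8.2500,-8.2500)
F = F_att + ΣF_rep = (18.0000,-5.7500)
Δp = p'−p = (1.8000,-0.5750); α = Δx/Fx = (9/5) / (18) = 1/10
check: Δy/Fy = (-23/40) / (-23/4) = 1/10 ✓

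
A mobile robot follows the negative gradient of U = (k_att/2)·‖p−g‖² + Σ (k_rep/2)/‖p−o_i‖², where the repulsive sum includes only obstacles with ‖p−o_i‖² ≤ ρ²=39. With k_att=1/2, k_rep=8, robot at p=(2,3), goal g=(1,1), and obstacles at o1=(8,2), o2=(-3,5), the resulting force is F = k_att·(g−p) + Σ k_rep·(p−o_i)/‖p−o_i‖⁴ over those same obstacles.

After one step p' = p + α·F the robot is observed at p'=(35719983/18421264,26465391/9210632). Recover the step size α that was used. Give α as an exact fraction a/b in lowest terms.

F_att = 1/2·(g−p) = 1/2·(-1,-2) = (-0.5000,-1.0000)
o1: d²=37 ≤ ρ²=39; F_rep = 8·(-6,1)/37² = (-0.0351,0.0058)
o2: d²=29 ≤ ρ²=39; F_rep = 8·(5,-2)/29² = (0.0476,-0.0190)
F = F_att + ΣF_rep = (-0.4875,-1.0132)
Δp = p'−p = (-0.0609,-0.1266); α = Δx/Fx = (-1122545/18421264) / (-1122545/2302658) = 1/8
check: Δy/Fy = (-1166505/9210632) / (-1166505/1151329) = 1/8 ✓

α = 1/8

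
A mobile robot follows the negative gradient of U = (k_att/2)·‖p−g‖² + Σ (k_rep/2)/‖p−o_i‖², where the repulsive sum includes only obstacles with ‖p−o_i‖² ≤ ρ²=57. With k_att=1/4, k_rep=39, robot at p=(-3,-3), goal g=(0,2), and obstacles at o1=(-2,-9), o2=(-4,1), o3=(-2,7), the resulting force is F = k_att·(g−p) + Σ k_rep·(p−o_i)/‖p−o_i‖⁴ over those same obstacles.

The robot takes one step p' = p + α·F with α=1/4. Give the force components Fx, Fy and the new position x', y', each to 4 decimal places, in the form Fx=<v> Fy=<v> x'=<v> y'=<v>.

F_att = 1/4·(g−p) = 1/4·(3,5) = (0.7500,1.2500)
o1: d²=37 ≤ ρ²=57; F_rep = 39·(-1,6)/37² = (-0.0285,0.1709)
o2: d²=17 ≤ ρ²=57; F_rep = 39·(1,-4)/17² = (0.1349,-0.5398)
o3: d²=101 > ρ²=57 → inactive
F = F_att + ΣF_rep = (0.8565,0.8811)
p' = p + 1/4·F = (-2.7859,-2.7797)

Fx=0.8565 Fy=0.8811 x'=-2.7859 y'=-2.7797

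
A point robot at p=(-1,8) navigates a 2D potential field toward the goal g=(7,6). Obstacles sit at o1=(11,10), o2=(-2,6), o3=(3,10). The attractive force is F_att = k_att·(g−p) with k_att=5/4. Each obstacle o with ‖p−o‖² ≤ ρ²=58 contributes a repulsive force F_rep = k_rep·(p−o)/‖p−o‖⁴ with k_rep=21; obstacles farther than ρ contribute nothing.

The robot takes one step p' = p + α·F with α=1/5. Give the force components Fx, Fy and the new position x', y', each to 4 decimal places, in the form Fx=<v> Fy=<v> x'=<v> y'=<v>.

Fx=10.6300 Fy=-0.9250 x'=1.1260 y'=7.8150

F_att = 5/4·(g−p) = 5/4·(8,-2) = (10.0000,-2.5000)
o1: d²=148 > ρ²=58 → inactive
o2: d²=5 ≤ ρ²=58; F_rep = 21·(1,2)/5² = (0.8400,1.6800)
o3: d²=20 ≤ ρ²=58; F_rep = 21·(-4,-2)/20² = (-0.2100,-0.1050)
F = F_att + ΣF_rep = (10.6300,-0.9250)
p' = p + 1/5·F = (1.1260,7.8150)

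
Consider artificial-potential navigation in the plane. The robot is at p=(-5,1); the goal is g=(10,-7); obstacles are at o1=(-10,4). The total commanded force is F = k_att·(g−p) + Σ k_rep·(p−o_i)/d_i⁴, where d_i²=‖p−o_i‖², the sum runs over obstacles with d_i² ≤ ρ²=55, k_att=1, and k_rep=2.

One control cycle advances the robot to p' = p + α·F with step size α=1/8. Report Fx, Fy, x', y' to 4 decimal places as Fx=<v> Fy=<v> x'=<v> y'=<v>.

Fx=15.0087 Fy=-8.0052 x'=-3.1239 y'=-0.0006

F_att = 1·(g−p) = 1·(15,-8) = (15.0000,-8.0000)
o1: d²=34 ≤ ρ²=55; F_rep = 2·(5,-3)/34² = (0.0087,-0.0052)
F = F_att + ΣF_rep = (15.0087,-8.0052)
p' = p + 1/8·F = (-3.1239,-0.0006)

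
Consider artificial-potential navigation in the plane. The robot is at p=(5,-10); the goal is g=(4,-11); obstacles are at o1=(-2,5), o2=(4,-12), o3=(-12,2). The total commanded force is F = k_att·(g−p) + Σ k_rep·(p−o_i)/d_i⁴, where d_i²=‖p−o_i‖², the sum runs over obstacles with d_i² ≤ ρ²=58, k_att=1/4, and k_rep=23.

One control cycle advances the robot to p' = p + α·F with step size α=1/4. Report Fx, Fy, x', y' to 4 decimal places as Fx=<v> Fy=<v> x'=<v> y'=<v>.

Fx=0.6700 Fy=1.5900 x'=5.1675 y'=-9.6025

F_att = 1/4·(g−p) = 1/4·(-1,-1) = (-0.2500,-0.2500)
o1: d²=274 > ρ²=58 → inactive
o2: d²=5 ≤ ρ²=58; F_rep = 23·(1,2)/5² = (0.9200,1.8400)
o3: d²=433 > ρ²=58 → inactive
F = F_att + ΣF_rep = (0.6700,1.5900)
p' = p + 1/4·F = (5.1675,-9.6025)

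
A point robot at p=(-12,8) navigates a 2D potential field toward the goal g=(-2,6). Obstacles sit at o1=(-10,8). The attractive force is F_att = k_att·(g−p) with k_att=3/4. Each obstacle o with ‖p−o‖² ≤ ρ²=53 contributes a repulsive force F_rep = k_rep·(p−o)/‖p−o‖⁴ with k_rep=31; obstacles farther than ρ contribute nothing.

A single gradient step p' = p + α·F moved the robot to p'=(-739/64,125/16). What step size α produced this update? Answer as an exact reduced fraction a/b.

α = 1/8

F_att = 3/4·(g−p) = 3/4·(10,-2) = (7.5000,-1.5000)
o1: d²=4 ≤ ρ²=53; F_rep = 31·(-2,0)/4² = (-3.8750,0.0000)
F = F_att + ΣF_rep = (3.6250,-1.5000)
Δp = p'−p = (0.4531,-0.1875); α = Δx/Fx = (29/64) / (29/8) = 1/8
check: Δy/Fy = (-3/16) / (-3/2) = 1/8 ✓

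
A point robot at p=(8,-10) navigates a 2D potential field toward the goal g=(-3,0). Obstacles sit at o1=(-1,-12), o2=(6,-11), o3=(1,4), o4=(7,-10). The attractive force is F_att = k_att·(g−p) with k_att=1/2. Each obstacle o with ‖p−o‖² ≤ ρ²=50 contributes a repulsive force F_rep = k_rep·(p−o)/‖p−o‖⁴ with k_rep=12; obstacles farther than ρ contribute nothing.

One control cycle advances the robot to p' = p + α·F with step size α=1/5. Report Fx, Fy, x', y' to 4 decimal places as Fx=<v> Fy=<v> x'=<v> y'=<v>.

Fx=7.4600 Fy=5.4800 x'=9.4920 y'=-8.9040

F_att = 1/2·(g−p) = 1/2·(-11,10) = (-5.5000,5.0000)
o1: d²=85 > ρ²=50 → inactive
o2: d²=5 ≤ ρ²=50; F_rep = 12·(2,1)/5² = (0.9600,0.4800)
o3: d²=245 > ρ²=50 → inactive
o4: d²=1 ≤ ρ²=50; F_rep = 12·(1,0)/1² = (12.0000,0.0000)
F = F_att + ΣF_rep = (7.4600,5.4800)
p' = p + 1/5·F = (9.4920,-8.9040)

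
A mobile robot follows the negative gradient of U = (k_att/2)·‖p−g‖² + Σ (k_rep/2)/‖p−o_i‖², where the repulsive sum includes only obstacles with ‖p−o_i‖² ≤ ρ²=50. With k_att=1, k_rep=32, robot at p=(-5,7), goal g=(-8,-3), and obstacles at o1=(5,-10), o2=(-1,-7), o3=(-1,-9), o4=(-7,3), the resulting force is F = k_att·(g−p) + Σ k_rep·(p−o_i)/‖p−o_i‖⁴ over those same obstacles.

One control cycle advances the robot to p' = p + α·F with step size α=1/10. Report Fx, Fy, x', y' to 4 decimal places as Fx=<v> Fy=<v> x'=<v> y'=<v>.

F_att = 1·(g−p) = 1·(-3,-10) = (-3.0000,-10.0000)
o1: d²=389 > ρ²=50 → inactive
o2: d²=212 > ρ²=50 → inactive
o3: d²=272 > ρ²=50 → inactive
o4: d²=20 ≤ ρ²=50; F_rep = 32·(2,4)/20² = (0.1600,0.3200)
F = F_att + ΣF_rep = (-2.8400,-9.6800)
p' = p + 1/10·F = (-5.2840,6.0320)

Fx=-2.8400 Fy=-9.6800 x'=-5.2840 y'=6.0320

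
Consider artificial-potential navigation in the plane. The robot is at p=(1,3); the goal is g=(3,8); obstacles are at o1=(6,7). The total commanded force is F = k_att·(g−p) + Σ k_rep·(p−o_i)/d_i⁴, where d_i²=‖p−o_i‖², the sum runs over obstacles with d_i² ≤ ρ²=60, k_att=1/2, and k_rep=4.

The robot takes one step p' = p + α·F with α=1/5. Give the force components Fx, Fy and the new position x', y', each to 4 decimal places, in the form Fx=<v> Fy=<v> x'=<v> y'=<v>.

F_att = 1/2·(g−p) = 1/2·(2,5) = (1.0000,2.5000)
o1: d²=41 ≤ ρ²=60; F_rep = 4·(-5,-4)/41² = (-0.0119,-0.0095)
F = F_att + ΣF_rep = (0.9881,2.4905)
p' = p + 1/5·F = (1.1976,3.4981)

Fx=0.9881 Fy=2.4905 x'=1.1976 y'=3.4981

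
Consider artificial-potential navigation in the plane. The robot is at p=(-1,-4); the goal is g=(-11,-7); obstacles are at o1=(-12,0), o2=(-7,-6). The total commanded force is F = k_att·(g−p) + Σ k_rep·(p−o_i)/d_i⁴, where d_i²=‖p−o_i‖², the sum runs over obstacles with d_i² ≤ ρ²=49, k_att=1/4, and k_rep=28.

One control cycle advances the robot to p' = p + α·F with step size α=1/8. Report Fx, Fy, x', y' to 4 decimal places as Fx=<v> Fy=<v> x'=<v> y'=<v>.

Fx=-2.3950 Fy=-0.7150 x'=-1.2994 y'=-4.0894

F_att = 1/4·(g−p) = 1/4·(-10,-3) = (-2.5000,-0.7500)
o1: d²=137 > ρ²=49 → inactive
o2: d²=40 ≤ ρ²=49; F_rep = 28·(6,2)/40² = (0.1050,0.0350)
F = F_att + ΣF_rep = (-2.3950,-0.7150)
p' = p + 1/8·F = (-1.2994,-4.0894)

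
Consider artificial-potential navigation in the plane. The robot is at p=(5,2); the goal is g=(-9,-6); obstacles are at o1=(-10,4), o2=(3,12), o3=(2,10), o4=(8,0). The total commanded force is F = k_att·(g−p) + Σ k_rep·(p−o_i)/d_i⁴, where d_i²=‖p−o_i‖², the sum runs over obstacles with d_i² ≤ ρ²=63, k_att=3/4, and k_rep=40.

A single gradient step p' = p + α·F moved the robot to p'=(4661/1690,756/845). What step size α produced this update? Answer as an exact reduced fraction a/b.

F_att = 3/4·(g−p) = 3/4·(-14,-8) = (-10.5000,-6.0000)
o1: d²=229 > ρ²=63 → inactive
o2: d²=104 > ρ²=63 → inactive
o3: d²=73 > ρ²=63 → inactive
o4: d²=13 ≤ ρ²=63; F_rep = 40·(-3,2)/13² = (-0.7101,0.4734)
F = F_att + ΣF_rep = (-11.2101,-5.5266)
Δp = p'−p = (-2.2420,-1.1053); α = Δx/Fx = (-3789/1690) / (-3789/338) = 1/5
check: Δy/Fy = (-934/845) / (-934/169) = 1/5 ✓

α = 1/5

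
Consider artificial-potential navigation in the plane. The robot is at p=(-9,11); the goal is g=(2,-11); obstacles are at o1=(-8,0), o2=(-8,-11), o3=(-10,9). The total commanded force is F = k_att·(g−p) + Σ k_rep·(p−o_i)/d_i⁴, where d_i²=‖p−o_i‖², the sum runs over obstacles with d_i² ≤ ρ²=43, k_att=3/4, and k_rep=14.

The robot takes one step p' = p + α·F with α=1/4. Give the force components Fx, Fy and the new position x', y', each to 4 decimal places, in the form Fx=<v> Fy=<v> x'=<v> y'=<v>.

Fx=8.8100 Fy=-15.3800 x'=-6.7975 y'=7.1550

F_att = 3/4·(g−p) = 3/4·(11,-22) = (8.2500,-16.5000)
o1: d²=122 > ρ²=43 → inactive
o2: d²=485 > ρ²=43 → inactive
o3: d²=5 ≤ ρ²=43; F_rep = 14·(1,2)/5² = (0.5600,1.1200)
F = F_att + ΣF_rep = (8.8100,-15.3800)
p' = p + 1/4·F = (-6.7975,7.1550)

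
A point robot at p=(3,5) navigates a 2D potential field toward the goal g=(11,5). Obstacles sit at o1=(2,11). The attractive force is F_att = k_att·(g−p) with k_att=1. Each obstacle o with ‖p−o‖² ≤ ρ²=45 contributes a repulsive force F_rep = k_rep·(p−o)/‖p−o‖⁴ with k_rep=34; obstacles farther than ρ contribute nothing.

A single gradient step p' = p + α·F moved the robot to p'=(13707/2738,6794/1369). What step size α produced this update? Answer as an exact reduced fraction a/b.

α = 1/4

F_att = 1·(g−p) = 1·(8,0) = (8.0000,0.0000)
o1: d²=37 ≤ ρ²=45; F_rep = 34·(1,-6)/37² = (0.0248,-0.1490)
F = F_att + ΣF_rep = (8.0248,-0.1490)
Δp = p'−p = (2.0062,-0.0373); α = Δx/Fx = (5493/2738) / (10986/1369) = 1/4
check: Δy/Fy = (-51/1369) / (-204/1369) = 1/4 ✓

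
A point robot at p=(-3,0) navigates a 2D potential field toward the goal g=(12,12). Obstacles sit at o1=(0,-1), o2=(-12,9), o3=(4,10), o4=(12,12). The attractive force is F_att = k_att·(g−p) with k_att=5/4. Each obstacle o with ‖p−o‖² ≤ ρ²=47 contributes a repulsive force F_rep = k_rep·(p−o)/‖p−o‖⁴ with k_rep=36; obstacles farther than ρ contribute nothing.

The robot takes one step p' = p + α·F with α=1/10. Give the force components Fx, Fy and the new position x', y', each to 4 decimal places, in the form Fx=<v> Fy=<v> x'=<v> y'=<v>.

Fx=17.6700 Fy=15.3600 x'=-1.2330 y'=1.5360

F_att = 5/4·(g−p) = 5/4·(15,12) = (18.7500,15.0000)
o1: d²=10 ≤ ρ²=47; F_rep = 36·(-3,1)/10² = (-1.0800,0.3600)
o2: d²=162 > ρ²=47 → inactive
o3: d²=149 > ρ²=47 → inactive
o4: d²=369 > ρ²=47 → inactive
F = F_att + ΣF_rep = (17.6700,15.3600)
p' = p + 1/10·F = (-1.2330,1.5360)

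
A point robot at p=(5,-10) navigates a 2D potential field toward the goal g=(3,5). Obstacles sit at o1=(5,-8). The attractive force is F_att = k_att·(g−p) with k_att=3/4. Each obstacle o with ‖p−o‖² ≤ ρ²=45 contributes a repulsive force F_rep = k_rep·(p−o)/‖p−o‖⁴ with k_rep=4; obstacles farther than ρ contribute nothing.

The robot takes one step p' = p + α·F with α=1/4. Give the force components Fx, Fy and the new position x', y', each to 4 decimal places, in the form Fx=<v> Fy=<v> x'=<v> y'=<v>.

Fx=-1.5000 Fy=10.7500 x'=4.6250 y'=-7.3125

F_att = 3/4·(g−p) = 3/4·(-2,15) = (-1.5000,11.2500)
o1: d²=4 ≤ ρ²=45; F_rep = 4·(0,-2)/4² = (0.0000,-0.5000)
F = F_att + ΣF_rep = (-1.5000,10.7500)
p' = p + 1/4·F = (4.6250,-7.3125)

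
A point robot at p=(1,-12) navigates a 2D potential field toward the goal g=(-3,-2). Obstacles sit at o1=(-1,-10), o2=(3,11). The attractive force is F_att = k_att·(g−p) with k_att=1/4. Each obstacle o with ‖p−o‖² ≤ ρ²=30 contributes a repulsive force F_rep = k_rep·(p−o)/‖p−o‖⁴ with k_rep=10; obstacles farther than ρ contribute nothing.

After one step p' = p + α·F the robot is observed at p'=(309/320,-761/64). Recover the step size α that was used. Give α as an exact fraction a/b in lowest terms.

F_att = 1/4·(g−p) = 1/4·(-4,10) = (-1.0000,2.5000)
o1: d²=8 ≤ ρ²=30; F_rep = 10·(2,-2)/8² = (0.3125,-0.3125)
o2: d²=533 > ρ²=30 → inactive
F = F_att + ΣF_rep = (-0.6875,2.1875)
Δp = p'−p = (-0.0344,0.1094); α = Δx/Fx = (-11/320) / (-11/16) = 1/20
check: Δy/Fy = (7/64) / (35/16) = 1/20 ✓

α = 1/20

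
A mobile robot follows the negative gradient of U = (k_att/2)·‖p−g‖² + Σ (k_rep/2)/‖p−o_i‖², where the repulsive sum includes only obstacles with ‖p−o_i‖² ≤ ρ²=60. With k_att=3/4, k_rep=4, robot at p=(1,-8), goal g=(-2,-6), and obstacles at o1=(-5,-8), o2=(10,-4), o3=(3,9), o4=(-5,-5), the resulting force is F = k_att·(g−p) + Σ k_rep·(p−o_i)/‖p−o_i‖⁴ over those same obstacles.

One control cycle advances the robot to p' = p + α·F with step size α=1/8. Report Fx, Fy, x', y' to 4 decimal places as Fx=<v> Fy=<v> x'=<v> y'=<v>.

Fx=-2.2196 Fy=1.4941 x'=0.7225 y'=-7.8132

F_att = 3/4·(g−p) = 3/4·(-3,2) = (-2.2500,1.5000)
o1: d²=36 ≤ ρ²=60; F_rep = 4·(6,0)/36² = (0.0185,0.0000)
o2: d²=97 > ρ²=60 → inactive
o3: d²=293 > ρ²=60 → inactive
o4: d²=45 ≤ ρ²=60; F_rep = 4·(6,-3)/45² = (0.0119,-0.0059)
F = F_att + ΣF_rep = (-2.2196,1.4941)
p' = p + 1/8·F = (0.7225,-7.8132)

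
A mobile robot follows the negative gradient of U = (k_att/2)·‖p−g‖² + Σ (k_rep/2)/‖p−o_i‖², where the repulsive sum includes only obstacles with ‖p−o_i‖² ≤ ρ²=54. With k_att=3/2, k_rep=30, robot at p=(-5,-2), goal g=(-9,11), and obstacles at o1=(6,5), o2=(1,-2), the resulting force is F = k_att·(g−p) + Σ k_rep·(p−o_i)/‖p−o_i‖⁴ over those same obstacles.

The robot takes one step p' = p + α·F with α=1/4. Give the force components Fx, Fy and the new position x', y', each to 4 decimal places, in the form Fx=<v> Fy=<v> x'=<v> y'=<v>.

Fx=-6.1389 Fy=19.5000 x'=-6.5347 y'=2.8750

F_att = 3/2·(g−p) = 3/2·(-4,13) = (-6.0000,19.5000)
o1: d²=170 > ρ²=54 → inactive
o2: d²=36 ≤ ρ²=54; F_rep = 30·(-6,0)/36² = (-0.1389,0.0000)
F = F_att + ΣF_rep = (-6.1389,19.5000)
p' = p + 1/4·F = (-6.5347,2.8750)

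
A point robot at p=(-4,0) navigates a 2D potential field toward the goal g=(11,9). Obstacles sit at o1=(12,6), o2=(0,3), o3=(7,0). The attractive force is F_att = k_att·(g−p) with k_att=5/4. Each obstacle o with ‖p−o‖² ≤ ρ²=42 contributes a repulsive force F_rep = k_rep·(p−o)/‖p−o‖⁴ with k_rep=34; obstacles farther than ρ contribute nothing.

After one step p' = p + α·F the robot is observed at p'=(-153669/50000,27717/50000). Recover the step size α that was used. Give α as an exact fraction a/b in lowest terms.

α = 1/20

F_att = 5/4·(g−p) = 5/4·(15,9) = (18.7500,11.2500)
o1: d²=292 > ρ²=42 → inactive
o2: d²=25 ≤ ρ²=42; F_rep = 34·(-4,-3)/25² = (-0.2176,-0.1632)
o3: d²=121 > ρ²=42 → inactive
F = F_att + ΣF_rep = (18.5324,11.0868)
Δp = p'−p = (0.9266,0.5543); α = Δx/Fx = (46331/50000) / (46331/2500) = 1/20
check: Δy/Fy = (27717/50000) / (27717/2500) = 1/20 ✓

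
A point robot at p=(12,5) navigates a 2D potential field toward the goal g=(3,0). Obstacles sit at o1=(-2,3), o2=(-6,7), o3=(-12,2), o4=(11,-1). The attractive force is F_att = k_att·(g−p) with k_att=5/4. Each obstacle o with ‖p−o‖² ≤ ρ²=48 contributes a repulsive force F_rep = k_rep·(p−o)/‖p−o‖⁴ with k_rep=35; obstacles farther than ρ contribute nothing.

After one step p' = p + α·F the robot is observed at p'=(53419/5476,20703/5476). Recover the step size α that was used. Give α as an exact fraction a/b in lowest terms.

α = 1/5

F_att = 5/4·(g−p) = 5/4·(-9,-5) = (-11.2500,-6.2500)
o1: d²=200 > ρ²=48 → inactive
o2: d²=328 > ρ²=48 → inactive
o3: d²=585 > ρ²=48 → inactive
o4: d²=37 ≤ ρ²=48; F_rep = 35·(1,6)/37² = (0.0256,0.1534)
F = F_att + ΣF_rep = (-11.2244,-6.0966)
Δp = p'−p = (-2.2449,-1.2193); α = Δx/Fx = (-12293/5476) / (-61465/5476) = 1/5
check: Δy/Fy = (-6677/5476) / (-33385/5476) = 1/5 ✓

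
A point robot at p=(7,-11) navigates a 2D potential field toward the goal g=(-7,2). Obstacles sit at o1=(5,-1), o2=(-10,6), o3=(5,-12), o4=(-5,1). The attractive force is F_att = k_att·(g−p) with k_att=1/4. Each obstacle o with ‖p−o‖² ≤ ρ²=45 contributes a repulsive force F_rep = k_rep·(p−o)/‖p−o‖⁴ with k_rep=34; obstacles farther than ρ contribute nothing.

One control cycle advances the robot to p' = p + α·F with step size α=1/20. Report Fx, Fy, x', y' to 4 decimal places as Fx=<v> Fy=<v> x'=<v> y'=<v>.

F_att = 1/4·(g−p) = 1/4·(-14,13) = (-3.5000,3.2500)
o1: d²=104 > ρ²=45 → inactive
o2: d²=578 > ρ²=45 → inactive
o3: d²=5 ≤ ρ²=45; F_rep = 34·(2,1)/5² = (2.7200,1.3600)
o4: d²=288 > ρ²=45 → inactive
F = F_att + ΣF_rep = (-0.7800,4.6100)
p' = p + 1/20·F = (6.9610,-10.7695)

Fx=-0.7800 Fy=4.6100 x'=6.9610 y'=-10.7695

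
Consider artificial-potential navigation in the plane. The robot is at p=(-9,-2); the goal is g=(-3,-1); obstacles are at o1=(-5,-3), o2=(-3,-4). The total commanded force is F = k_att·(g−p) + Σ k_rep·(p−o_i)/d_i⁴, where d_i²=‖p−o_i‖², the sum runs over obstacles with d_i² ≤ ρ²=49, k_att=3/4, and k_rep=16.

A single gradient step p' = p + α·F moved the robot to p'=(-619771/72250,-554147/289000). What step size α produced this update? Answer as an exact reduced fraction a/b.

α = 1/10

F_att = 3/4·(g−p) = 3/4·(6,1) = (4.5000,0.7500)
o1: d²=17 ≤ ρ²=49; F_rep = 16·(-4,1)/17² = (-0.2215,0.0554)
o2: d²=40 ≤ ρ²=49; F_rep = 16·(-6,2)/40² = (-0.0600,0.0200)
F = F_att + ΣF_rep = (4.2185,0.8254)
Δp = p'−p = (0.4219,0.0825); α = Δx/Fx = (30479/72250) / (30479/7225) = 1/10
check: Δy/Fy = (23853/289000) / (23853/28900) = 1/10 ✓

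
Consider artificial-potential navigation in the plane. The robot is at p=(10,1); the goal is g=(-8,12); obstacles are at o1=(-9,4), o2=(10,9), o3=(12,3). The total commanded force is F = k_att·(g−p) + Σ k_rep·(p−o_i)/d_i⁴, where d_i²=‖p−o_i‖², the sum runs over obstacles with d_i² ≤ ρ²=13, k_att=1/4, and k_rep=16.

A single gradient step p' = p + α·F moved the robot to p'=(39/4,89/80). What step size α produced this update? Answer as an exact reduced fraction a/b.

F_att = 1/4·(g−p) = 1/4·(-18,11) = (-4.5000,2.7500)
o1: d²=370 > ρ²=13 → inactive
o2: d²=64 > ρ²=13 → inactive
o3: d²=8 ≤ ρ²=13; F_rep = 16·(-2,-2)/8² = (-0.5000,-0.5000)
F = F_att + ΣF_rep = (-5.0000,2.2500)
Δp = p'−p = (-0.2500,0.1125); α = Δx/Fx = (-1/4) / (-5) = 1/20
check: Δy/Fy = (9/80) / (9/4) = 1/20 ✓

α = 1/20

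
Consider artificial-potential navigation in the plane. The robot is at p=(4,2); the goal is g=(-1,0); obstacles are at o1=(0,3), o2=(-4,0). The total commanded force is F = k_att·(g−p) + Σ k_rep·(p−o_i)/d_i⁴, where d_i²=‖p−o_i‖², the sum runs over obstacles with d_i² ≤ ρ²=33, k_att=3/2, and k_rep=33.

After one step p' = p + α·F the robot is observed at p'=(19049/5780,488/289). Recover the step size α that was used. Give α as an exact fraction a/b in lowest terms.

α = 1/10

F_att = 3/2·(g−p) = 3/2·(-5,-2) = (-7.5000,-3.0000)
o1: d²=17 ≤ ρ²=33; F_rep = 33·(4,-1)/17² = (0.4567,-0.1142)
o2: d²=68 > ρ²=33 → inactive
F = F_att + ΣF_rep = (-7.0433,-3.1142)
Δp = p'−p = (-0.7043,-0.3114); α = Δx/Fx = (-4071/5780) / (-4071/578) = 1/10
check: Δy/Fy = (-90/289) / (-900/289) = 1/10 ✓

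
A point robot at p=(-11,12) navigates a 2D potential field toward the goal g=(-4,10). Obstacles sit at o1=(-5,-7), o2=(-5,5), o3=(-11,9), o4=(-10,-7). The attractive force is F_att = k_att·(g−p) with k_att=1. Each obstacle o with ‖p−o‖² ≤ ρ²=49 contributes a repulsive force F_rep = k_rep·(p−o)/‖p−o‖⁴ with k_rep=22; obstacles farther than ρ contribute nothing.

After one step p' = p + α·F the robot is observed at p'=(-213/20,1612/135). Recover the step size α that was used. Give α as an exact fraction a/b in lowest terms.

α = 1/20

F_att = 1·(g−p) = 1·(7,-2) = (7.0000,-2.0000)
o1: d²=397 > ρ²=49 → inactive
o2: d²=85 > ρ²=49 → inactive
o3: d²=9 ≤ ρ²=49; F_rep = 22·(0,3)/9² = (0.0000,0.8148)
o4: d²=362 > ρ²=49 → inactive
F = F_att + ΣF_rep = (7.0000,-1.1852)
Δp = p'−p = (0.3500,-0.0593); α = Δx/Fx = (7/20) / (7) = 1/20
check: Δy/Fy = (-8/135) / (-32/27) = 1/20 ✓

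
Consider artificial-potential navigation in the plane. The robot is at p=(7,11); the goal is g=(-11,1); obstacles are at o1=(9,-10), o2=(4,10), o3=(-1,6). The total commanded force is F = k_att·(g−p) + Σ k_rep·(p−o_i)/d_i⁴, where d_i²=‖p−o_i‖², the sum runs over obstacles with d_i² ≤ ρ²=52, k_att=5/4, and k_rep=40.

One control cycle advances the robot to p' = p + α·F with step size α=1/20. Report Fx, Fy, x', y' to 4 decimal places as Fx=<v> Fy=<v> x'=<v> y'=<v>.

F_att = 5/4·(g−p) = 5/4·(-18,-10) = (-22.5000,-12.5000)
o1: d²=445 > ρ²=52 → inactive
o2: d²=10 ≤ ρ²=52; F_rep = 40·(3,1)/10² = (1.2000,0.4000)
o3: d²=89 > ρ²=52 → inactive
F = F_att + ΣF_rep = (-21.3000,-12.1000)
p' = p + 1/20·F = (5.9350,10.3950)

Fx=-21.3000 Fy=-12.1000 x'=5.9350 y'=10.3950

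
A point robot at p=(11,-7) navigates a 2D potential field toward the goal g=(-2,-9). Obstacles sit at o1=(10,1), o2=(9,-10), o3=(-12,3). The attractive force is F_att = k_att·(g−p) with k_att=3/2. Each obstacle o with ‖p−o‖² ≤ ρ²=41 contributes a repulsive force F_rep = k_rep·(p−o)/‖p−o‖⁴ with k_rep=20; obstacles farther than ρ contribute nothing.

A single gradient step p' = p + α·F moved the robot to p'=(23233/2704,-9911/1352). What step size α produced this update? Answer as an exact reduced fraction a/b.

α = 1/8

F_att = 3/2·(g−p) = 3/2·(-13,-2) = (-19.5000,-3.0000)
o1: d²=65 > ρ²=41 → inactive
o2: d²=13 ≤ ρ²=41; F_rep = 20·(2,3)/13² = (0.2367,0.3550)
o3: d²=629 > ρ²=41 → inactive
F = F_att + ΣF_rep = (-19.2633,-2.6450)
Δp = p'−p = (-2.4079,-0.3306); α = Δx/Fx = (-6511/2704) / (-6511/338) = 1/8
check: Δy/Fy = (-447/1352) / (-447/169) = 1/8 ✓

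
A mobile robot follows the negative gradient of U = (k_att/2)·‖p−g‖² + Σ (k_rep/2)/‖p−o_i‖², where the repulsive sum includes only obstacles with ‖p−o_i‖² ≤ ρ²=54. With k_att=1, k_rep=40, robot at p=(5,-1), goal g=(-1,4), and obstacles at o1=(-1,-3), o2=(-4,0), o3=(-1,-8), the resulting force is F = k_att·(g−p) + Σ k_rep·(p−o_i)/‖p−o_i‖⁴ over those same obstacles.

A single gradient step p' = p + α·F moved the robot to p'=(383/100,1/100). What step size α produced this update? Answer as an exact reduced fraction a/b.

α = 1/5

F_att = 1·(g−p) = 1·(-6,5) = (-6.0000,5.0000)
o1: d²=40 ≤ ρ²=54; F_rep = 40·(6,2)/40² = (0.1500,0.0500)
o2: d²=82 > ρ²=54 → inactive
o3: d²=85 > ρ²=54 → inactive
F = F_att + ΣF_rep = (-5.8500,5.0500)
Δp = p'−p = (-1.1700,1.0100); α = Δx/Fx = (-117/100) / (-117/20) = 1/5
check: Δy/Fy = (101/100) / (101/20) = 1/5 ✓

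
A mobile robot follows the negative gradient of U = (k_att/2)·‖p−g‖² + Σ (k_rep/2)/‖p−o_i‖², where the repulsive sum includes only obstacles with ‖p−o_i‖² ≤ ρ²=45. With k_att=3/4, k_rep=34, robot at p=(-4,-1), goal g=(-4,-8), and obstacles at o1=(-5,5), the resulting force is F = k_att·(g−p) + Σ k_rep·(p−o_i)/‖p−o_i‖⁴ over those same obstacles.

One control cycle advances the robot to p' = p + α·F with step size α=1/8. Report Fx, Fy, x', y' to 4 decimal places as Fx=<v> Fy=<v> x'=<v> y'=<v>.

Fx=0.0248 Fy=-5.3990 x'=-3.9969 y'=-1.6749

F_att = 3/4·(g−p) = 3/4·(0,-7) = (0.0000,-5.2500)
o1: d²=37 ≤ ρ²=45; F_rep = 34·(1,-6)/37² = (0.0248,-0.1490)
F = F_att + ΣF_rep = (0.0248,-5.3990)
p' = p + 1/8·F = (-3.9969,-1.6749)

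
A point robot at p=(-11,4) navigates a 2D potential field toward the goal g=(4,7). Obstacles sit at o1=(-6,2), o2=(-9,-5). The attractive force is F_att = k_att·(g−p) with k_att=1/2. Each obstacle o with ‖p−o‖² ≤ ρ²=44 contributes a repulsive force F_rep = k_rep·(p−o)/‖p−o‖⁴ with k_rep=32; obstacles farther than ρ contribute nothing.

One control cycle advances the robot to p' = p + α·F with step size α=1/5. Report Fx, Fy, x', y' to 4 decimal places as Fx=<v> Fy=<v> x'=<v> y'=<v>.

Fx=7.3098 Fy=1.5761 x'=-9.5380 y'=4.3152

F_att = 1/2·(g−p) = 1/2·(15,3) = (7.5000,1.5000)
o1: d²=29 ≤ ρ²=44; F_rep = 32·(-5,2)/29² = (-0.1902,0.0761)
o2: d²=85 > ρ²=44 → inactive
F = F_att + ΣF_rep = (7.3098,1.5761)
p' = p + 1/5·F = (-9.5380,4.3152)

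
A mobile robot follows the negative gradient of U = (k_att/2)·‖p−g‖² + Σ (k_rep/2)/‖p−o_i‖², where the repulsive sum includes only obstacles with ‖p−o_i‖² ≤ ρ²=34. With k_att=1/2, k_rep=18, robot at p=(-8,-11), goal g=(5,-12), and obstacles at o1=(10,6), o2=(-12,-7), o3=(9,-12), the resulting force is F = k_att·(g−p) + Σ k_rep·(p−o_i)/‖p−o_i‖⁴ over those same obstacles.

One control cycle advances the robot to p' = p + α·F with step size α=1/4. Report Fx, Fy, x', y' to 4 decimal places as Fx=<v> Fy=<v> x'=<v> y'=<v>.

F_att = 1/2·(g−p) = 1/2·(13,-1) = (6.5000,-0.5000)
o1: d²=613 > ρ²=34 → inactive
o2: d²=32 ≤ ρ²=34; F_rep = 18·(4,-4)/32² = (0.0703,-0.0703)
o3: d²=290 > ρ²=34 → inactive
F = F_att + ΣF_rep = (6.5703,-0.5703)
p' = p + 1/4·F = (-6.3574,-11.1426)

Fx=6.5703 Fy=-0.5703 x'=-6.3574 y'=-11.1426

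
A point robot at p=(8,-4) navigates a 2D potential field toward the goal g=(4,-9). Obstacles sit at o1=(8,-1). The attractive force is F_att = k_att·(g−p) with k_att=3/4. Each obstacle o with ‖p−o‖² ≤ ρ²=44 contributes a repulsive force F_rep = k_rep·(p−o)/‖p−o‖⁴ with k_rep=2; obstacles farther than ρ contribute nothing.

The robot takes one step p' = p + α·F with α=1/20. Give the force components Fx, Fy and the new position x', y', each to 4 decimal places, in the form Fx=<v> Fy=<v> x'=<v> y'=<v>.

Fx=-3.0000 Fy=-3.8241 x'=7.8500 y'=-4.1912

F_att = 3/4·(g−p) = 3/4·(-4,-5) = (-3.0000,-3.7500)
o1: d²=9 ≤ ρ²=44; F_rep = 2·(0,-3)/9² = (0.0000,-0.0741)
F = F_att + ΣF_rep = (-3.0000,-3.8241)
p' = p + 1/20·F = (7.8500,-4.1912)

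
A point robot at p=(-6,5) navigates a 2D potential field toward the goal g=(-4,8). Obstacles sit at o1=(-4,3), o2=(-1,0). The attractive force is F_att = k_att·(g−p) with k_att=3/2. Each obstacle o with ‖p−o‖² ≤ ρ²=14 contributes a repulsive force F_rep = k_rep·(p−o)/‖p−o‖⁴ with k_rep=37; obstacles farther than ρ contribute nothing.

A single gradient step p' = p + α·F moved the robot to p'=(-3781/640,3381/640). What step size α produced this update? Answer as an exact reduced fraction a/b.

F_att = 3/2·(g−p) = 3/2·(2,3) = (3.0000,4.5000)
o1: d²=8 ≤ ρ²=14; F_rep = 37·(-2,2)/8² = (-1.1562,1.1562)
o2: d²=50 > ρ²=14 → inactive
F = F_att + ΣF_rep = (1.8438,5.6562)
Δp = p'−p = (0.0922,0.2828); α = Δx/Fx = (59/640) / (59/32) = 1/20
check: Δy/Fy = (181/640) / (181/32) = 1/20 ✓

α = 1/20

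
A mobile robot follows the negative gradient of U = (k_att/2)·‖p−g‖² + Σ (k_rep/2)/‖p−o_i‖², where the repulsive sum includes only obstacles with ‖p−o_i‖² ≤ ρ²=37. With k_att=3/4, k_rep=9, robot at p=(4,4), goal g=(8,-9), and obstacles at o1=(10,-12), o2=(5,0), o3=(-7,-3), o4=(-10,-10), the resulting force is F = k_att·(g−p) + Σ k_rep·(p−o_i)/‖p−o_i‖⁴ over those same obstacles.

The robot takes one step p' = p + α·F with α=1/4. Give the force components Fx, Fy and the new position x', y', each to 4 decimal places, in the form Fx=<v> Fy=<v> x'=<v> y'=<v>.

Fx=2.9689 Fy=-9.6254 x'=4.7422 y'=1.5936

F_att = 3/4·(g−p) = 3/4·(4,-13) = (3.0000,-9.7500)
o1: d²=292 > ρ²=37 → inactive
o2: d²=17 ≤ ρ²=37; F_rep = 9·(-1,4)/17² = (-0.0311,0.1246)
o3: d²=170 > ρ²=37 → inactive
o4: d²=392 > ρ²=37 → inactive
F = F_att + ΣF_rep = (2.9689,-9.6254)
p' = p + 1/4·F = (4.7422,1.5936)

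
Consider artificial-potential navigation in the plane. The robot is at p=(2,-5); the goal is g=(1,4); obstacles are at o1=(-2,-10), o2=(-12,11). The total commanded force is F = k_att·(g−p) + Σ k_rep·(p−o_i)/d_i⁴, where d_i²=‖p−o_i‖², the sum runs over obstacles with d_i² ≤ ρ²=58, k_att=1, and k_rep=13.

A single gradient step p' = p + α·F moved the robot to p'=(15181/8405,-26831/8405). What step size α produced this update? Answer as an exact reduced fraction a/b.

α = 1/5

F_att = 1·(g−p) = 1·(-1,9) = (-1.0000,9.0000)
o1: d²=41 ≤ ρ²=58; F_rep = 13·(4,5)/41² = (0.0309,0.0387)
o2: d²=452 > ρ²=58 → inactive
F = F_att + ΣF_rep = (-0.9691,9.0387)
Δp = p'−p = (-0.1938,1.8077); α = Δx/Fx = (-1629/8405) / (-1629/1681) = 1/5
check: Δy/Fy = (15194/8405) / (15194/1681) = 1/5 ✓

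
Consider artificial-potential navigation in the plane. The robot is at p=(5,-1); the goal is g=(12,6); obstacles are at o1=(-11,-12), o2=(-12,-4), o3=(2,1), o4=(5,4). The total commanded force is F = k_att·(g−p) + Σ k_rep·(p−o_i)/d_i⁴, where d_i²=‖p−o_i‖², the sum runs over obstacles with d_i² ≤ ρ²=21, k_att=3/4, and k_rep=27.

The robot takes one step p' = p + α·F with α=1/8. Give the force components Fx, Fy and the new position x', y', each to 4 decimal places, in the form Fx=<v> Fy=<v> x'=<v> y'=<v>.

Fx=5.7293 Fy=4.9305 x'=5.7162 y'=-0.3837

F_att = 3/4·(g−p) = 3/4·(7,7) = (5.2500,5.2500)
o1: d²=377 > ρ²=21 → inactive
o2: d²=298 > ρ²=21 → inactive
o3: d²=13 ≤ ρ²=21; F_rep = 27·(3,-2)/13² = (0.4793,-0.3195)
o4: d²=25 > ρ²=21 → inactive
F = F_att + ΣF_rep = (5.7293,4.9305)
p' = p + 1/8·F = (5.7162,-0.3837)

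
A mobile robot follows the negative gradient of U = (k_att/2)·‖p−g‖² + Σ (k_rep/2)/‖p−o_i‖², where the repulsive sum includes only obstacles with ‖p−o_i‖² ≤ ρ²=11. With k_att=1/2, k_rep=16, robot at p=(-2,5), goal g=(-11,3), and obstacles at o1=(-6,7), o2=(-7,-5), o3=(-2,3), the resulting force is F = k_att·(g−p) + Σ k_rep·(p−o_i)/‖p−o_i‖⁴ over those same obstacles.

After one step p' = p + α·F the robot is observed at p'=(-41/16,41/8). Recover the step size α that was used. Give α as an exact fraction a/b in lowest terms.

α = 1/8

F_att = 1/2·(g−p) = 1/2·(-9,-2) = (-4.5000,-1.0000)
o1: d²=20 > ρ²=11 → inactive
o2: d²=125 > ρ²=11 → inactive
o3: d²=4 ≤ ρ²=11; F_rep = 16·(0,2)/4² = (0.0000,2.0000)
F = F_att + ΣF_rep = (-4.5000,1.0000)
Δp = p'−p = (-0.5625,0.1250); α = Δx/Fx = (-9/16) / (-9/2) = 1/8
check: Δy/Fy = (1/8) / (1) = 1/8 ✓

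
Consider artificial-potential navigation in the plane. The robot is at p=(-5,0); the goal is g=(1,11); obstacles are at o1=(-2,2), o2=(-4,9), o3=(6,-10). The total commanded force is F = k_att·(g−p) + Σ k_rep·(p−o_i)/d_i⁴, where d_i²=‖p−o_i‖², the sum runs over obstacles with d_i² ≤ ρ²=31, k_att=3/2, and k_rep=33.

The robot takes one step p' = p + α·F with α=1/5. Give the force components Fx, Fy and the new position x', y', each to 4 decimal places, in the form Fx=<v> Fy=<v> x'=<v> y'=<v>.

Fx=8.4142 Fy=16.1095 x'=-3.3172 y'=3.2219

F_att = 3/2·(g−p) = 3/2·(6,11) = (9.0000,16.5000)
o1: d²=13 ≤ ρ²=31; F_rep = 33·(-3,-2)/13² = (-0.5858,-0.3905)
o2: d²=82 > ρ²=31 → inactive
o3: d²=221 > ρ²=31 → inactive
F = F_att + ΣF_rep = (8.4142,16.1095)
p' = p + 1/5·F = (-3.3172,3.2219)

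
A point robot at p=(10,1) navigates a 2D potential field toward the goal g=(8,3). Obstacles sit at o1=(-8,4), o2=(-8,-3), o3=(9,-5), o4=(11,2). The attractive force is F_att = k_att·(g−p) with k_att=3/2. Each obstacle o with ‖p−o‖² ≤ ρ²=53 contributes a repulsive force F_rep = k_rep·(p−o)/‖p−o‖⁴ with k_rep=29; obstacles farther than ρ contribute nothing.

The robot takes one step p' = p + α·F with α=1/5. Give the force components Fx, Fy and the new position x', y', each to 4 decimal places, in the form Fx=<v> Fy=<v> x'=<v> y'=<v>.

F_att = 3/2·(g−p) = 3/2·(-2,2) = (-3.0000,3.0000)
o1: d²=333 > ρ²=53 → inactive
o2: d²=340 > ρ²=53 → inactive
o3: d²=37 ≤ ρ²=53; F_rep = 29·(1,6)/37² = (0.0212,0.1271)
o4: d²=2 ≤ ρ²=53; F_rep = 29·(-1,-1)/2² = (-7.2500,-7.2500)
F = F_att + ΣF_rep = (-10.2288,-4.1229)
p' = p + 1/5·F = (7.9542,0.1754)

Fx=-10.2288 Fy=-4.1229 x'=7.9542 y'=0.1754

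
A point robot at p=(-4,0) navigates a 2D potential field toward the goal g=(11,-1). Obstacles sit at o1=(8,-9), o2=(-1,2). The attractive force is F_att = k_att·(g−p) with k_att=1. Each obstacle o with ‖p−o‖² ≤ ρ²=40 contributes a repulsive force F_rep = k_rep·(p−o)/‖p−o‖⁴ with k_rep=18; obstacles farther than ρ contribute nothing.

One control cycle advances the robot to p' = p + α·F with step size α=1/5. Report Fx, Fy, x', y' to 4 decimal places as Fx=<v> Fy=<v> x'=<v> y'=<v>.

F_att = 1·(g−p) = 1·(15,-1) = (15.0000,-1.0000)
o1: d²=225 > ρ²=40 → inactive
o2: d²=13 ≤ ρ²=40; F_rep = 18·(-3,-2)/13² = (-0.3195,-0.2130)
F = F_att + ΣF_rep = (14.6805,-1.2130)
p' = p + 1/5·F = (-1.0639,-0.2426)

Fx=14.6805 Fy=-1.2130 x'=-1.0639 y'=-0.2426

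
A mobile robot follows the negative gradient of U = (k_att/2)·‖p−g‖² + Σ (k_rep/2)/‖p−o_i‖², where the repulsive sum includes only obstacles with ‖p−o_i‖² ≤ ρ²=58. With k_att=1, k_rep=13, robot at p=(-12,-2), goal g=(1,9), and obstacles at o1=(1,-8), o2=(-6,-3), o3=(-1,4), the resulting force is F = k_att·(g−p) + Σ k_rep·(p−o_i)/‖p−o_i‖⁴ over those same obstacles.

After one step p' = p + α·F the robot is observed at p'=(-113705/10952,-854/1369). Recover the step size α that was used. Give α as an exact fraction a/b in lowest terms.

α = 1/8

F_att = 1·(g−p) = 1·(13,11) = (13.0000,11.0000)
o1: d²=205 > ρ²=58 → inactive
o2: d²=37 ≤ ρ²=58; F_rep = 13·(-6,1)/37² = (-0.0570,0.0095)
o3: d²=157 > ρ²=58 → inactive
F = F_att + ΣF_rep = (12.9430,11.0095)
Δp = p'−p = (1.6179,1.3762); α = Δx/Fx = (17719/10952) / (17719/1369) = 1/8
check: Δy/Fy = (1884/1369) / (15072/1369) = 1/8 ✓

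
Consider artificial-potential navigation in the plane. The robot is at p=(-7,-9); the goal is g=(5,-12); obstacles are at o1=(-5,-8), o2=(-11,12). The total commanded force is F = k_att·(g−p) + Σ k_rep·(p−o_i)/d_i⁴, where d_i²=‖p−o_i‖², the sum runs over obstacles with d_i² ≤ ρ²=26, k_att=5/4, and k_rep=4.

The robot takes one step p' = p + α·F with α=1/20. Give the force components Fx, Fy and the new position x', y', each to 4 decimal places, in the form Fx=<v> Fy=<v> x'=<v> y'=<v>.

Fx=14.6800 Fy=-3.9100 x'=-6.2660 y'=-9.1955

F_att = 5/4·(g−p) = 5/4·(12,-3) = (15.0000,-3.7500)
o1: d²=5 ≤ ρ²=26; F_rep = 4·(-2,-1)/5² = (-0.3200,-0.1600)
o2: d²=457 > ρ²=26 → inactive
F = F_att + ΣF_rep = (14.6800,-3.9100)
p' = p + 1/20·F = (-6.2660,-9.1955)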